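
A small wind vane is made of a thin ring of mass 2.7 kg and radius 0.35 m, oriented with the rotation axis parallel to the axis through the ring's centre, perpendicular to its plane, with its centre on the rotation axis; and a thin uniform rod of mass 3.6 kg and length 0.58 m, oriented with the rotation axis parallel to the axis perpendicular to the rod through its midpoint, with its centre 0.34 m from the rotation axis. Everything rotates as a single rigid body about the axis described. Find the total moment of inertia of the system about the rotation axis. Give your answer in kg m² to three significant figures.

Thin ring: I_cm = MR² = (2.7)(0.35)² = 0.33075 kg m²; axis through the centre, so I = 0.33075 kg m².
Thin rod: I_cm = (1/12)ML² = (1/12)(3.6)(0.58)² = 0.10092 kg m²; centre at d = 0.34 m, so I = I_cm + Md² gives I = 0.10092 + (3.6)(0.34)² = 0.51708 kg m².
Total I = 0.33075 + 0.51708 = 0.84783 kg m².

0.848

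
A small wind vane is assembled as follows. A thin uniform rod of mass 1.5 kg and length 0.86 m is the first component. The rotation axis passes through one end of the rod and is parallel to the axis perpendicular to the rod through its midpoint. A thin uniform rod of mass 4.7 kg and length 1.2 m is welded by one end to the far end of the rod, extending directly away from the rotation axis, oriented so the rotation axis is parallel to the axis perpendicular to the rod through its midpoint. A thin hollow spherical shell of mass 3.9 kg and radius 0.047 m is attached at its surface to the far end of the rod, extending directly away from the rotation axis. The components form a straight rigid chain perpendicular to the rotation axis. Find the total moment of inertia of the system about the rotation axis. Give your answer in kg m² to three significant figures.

28.3

Thin rod: I_cm = (1/12)ML² = (1/12)(1.5)(0.86)² = 0.09245 kg m²; centre at d = 0.43 m, so the parallel axis theorem gives I = 0.09245 + (1.5)(0.43)² = 0.3698 kg m².
Thin rod: I_cm = (1/12)ML² = (1/12)(4.7)(1.2)² = 0.564 kg m²; centre at d = 0.43 + 0.43 + 0.6 = 1.46 m, so the parallel axis theorem gives I = 0.564 + (4.7)(1.46)² = 10.583 kg m².
Spherical shell: I_cm = (2/3)MR² = (2/3)(3.9)(0.047)² = 0.0057434 kg m²; centre at d = 0.43 + 0.43 + 0.6 + 0.6 + 0.047 = 2.107 m, so the parallel axis theorem gives I = 0.0057434 + (3.9)(2.107)² = 17.32 kg m².
Total I = 0.3698 + 10.583 + 17.32 = 28.272 kg m².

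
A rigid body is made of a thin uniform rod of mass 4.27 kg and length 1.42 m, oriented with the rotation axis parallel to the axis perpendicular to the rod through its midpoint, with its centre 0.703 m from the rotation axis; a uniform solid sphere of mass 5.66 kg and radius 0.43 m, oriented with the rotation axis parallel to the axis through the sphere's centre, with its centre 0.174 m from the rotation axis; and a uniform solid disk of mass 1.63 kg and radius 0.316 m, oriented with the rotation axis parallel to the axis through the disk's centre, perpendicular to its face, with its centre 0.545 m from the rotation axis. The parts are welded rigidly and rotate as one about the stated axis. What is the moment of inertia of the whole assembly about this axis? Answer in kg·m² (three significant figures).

Thin rod: I_cm = (1/12)ML² = (1/12)(4.27)(1.42)² = 0.7175 kg·m²; centre at d = 0.703 m, so I = I_cm + Md² gives I = 0.7175 + (4.27)(0.703)² = 2.8278 kg·m².
Solid sphere: I_cm = (2/5)MR² = (2/5)(5.66)(0.43)² = 0.41861 kg·m²; centre at d = 0.174 m, so I = I_cm + Md² gives I = 0.41861 + (5.66)(0.174)² = 0.58998 kg·m².
Solid disk: I_cm = (1/2)MR² = (1/2)(1.63)(0.316)² = 0.081383 kg·m²; centre at d = 0.545 m, so I = I_cm + Md² gives I = 0.081383 + (1.63)(0.545)² = 0.56553 kg·m².
Total I = 2.8278 + 0.58998 + 0.56553 = 3.9833 kg·m².

3.98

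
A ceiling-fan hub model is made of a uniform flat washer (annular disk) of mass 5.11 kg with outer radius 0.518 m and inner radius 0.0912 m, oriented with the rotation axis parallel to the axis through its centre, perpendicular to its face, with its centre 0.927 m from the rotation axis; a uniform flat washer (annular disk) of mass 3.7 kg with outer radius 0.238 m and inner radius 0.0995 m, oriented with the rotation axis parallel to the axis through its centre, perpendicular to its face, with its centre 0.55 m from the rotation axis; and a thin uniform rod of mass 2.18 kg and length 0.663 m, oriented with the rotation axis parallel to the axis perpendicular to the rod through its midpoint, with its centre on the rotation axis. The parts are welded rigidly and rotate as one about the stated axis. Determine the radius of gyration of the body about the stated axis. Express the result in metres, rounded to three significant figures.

0.764

Annular disk: I_cm = (1/2)M(R²+r²) = (1/2)(5.11)[(0.518)² + (0.0912)²] = 0.70682 kg m²; centre at d = 0.927 m, so I = I_cm + Md² gives I = 0.70682 + (5.11)(0.927)² = 5.098 kg m².
Annular disk: I_cm = (1/2)M(R²+r²) = (1/2)(3.7)[(0.238)² + (0.0995)²] = 0.12311 kg m²; centre at d = 0.55 m, so I = I_cm + Md² gives I = 0.12311 + (3.7)(0.55)² = 1.2424 kg m².
Thin rod: I_cm = (1/12)ML² = (1/12)(2.18)(0.663)² = 0.079855 kg m²; axis through the centre, so I = 0.079855 kg m².
Total I = 6.4202 kg m²; total mass M = 10.99 kg.
k = √(I/M) = √(6.4202/10.99) = 0.76432 m.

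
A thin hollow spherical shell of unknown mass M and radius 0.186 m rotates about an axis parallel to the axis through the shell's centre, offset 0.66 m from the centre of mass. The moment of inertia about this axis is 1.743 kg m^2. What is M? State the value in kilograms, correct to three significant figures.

3.80

I = I_cm + Md² = (2/3)MR² + Md² = M·[0.666667·(0.186)² + (0.66)²] = M·0.45866.
So M = 1.743 / 0.45866 = 3.8002 kg.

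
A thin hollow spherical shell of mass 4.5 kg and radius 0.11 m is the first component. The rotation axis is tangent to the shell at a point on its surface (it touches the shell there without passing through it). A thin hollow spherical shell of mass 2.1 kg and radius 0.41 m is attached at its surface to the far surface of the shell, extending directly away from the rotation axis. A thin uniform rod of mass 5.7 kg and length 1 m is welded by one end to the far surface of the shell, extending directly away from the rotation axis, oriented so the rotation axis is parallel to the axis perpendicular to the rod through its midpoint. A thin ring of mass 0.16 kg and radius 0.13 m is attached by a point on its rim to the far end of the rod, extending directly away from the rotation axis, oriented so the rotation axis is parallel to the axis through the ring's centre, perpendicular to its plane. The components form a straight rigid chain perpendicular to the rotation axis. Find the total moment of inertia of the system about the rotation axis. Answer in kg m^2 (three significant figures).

15.9

Spherical shell: I_cm = (2/3)MR² = (2/3)(4.5)(0.11)² = 0.0363 kg m^2; centre at d = 0.11 m, so I = I_cm + Md² gives I = 0.0363 + (4.5)(0.11)² = 0.09075 kg m^2.
Spherical shell: I_cm = (2/3)MR² = (2/3)(2.1)(0.41)² = 0.23534 kg m^2; centre at d = 0.11 + 0.11 + 0.41 = 0.63 m, so I = I_cm + Md² gives I = 0.23534 + (2.1)(0.63)² = 1.0688 kg m^2.
Thin rod: I_cm = (1/12)ML² = (1/12)(5.7)(1)² = 0.475 kg m^2; centre at d = 0.11 + 0.11 + 0.41 + 0.41 + 0.5 = 1.54 m, so I = I_cm + Md² gives I = 0.475 + (5.7)(1.54)² = 13.993 kg m^2.
Thin ring: I_cm = MR² = (0.16)(0.13)² = 0.002704 kg m^2; centre at d = 0.11 + 0.11 + 0.41 + 0.41 + 0.5 + 0.5 + 0.13 = 2.17 m, so I = I_cm + Md² gives I = 0.002704 + (0.16)(2.17)² = 0.75613 kg m^2.
Total I = 0.09075 + 1.0688 + 13.993 + 0.75613 = 15.909 kg m^2.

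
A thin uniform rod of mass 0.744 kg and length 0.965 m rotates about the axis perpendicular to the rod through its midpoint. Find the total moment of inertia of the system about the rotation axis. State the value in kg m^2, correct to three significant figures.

0.0577

I_cm = (1/12)ML² = (1/12)(0.744)(0.965)² = 0.057736 kg m^2; axis through the centre, so I = 0.057736 kg m^2.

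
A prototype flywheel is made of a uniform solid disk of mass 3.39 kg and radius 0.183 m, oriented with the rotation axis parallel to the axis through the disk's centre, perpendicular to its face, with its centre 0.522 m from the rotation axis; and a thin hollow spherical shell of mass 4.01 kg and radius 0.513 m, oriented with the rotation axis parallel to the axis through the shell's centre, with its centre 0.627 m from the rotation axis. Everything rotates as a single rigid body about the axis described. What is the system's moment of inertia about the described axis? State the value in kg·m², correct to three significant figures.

Solid disk: I_cm = (1/2)MR² = (1/2)(3.39)(0.183)² = 0.056764 kg·m²; centre at d = 0.522 m, so the parallel axis theorem gives I = 0.056764 + (3.39)(0.522)² = 0.98048 kg·m².
Spherical shell: I_cm = (2/3)MR² = (2/3)(4.01)(0.513)² = 0.70354 kg·m²; centre at d = 0.627 m, so the parallel axis theorem gives I = 0.70354 + (4.01)(0.627)² = 2.28 kg·m².
Total I = 0.98048 + 2.28 = 3.2605 kg·m².

3.26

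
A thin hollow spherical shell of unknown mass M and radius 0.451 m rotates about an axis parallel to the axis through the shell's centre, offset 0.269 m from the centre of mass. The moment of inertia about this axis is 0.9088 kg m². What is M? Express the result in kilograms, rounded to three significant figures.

I = I_cm + Md² = (2/3)MR² + Md² = M·[0.666667·(0.451)² + (0.269)²] = M·0.20796.
So M = 0.9088 / 0.20796 = 4.37 kg.

4.37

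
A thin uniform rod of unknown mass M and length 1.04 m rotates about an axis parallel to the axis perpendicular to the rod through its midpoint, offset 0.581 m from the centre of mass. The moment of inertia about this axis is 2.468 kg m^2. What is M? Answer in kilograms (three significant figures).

5.77

I = I_cm + Md² = (1/12)ML² + Md² = M·[0.0833333·(1.04)² + (0.581)²] = M·0.42769.
So M = 2.468 / 0.42769 = 5.7705 kg.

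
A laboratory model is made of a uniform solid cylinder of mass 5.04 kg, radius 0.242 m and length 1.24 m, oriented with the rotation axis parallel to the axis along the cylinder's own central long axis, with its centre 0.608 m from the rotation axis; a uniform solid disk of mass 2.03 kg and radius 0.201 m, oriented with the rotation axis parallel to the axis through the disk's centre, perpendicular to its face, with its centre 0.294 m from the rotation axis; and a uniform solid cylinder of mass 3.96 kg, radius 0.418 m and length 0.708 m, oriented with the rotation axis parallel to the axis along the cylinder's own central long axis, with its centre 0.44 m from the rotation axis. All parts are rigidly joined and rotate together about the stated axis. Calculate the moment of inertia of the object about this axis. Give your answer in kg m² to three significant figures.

3.34

Solid cylinder: I_cm = (1/2)MR² = (1/2)(5.04)(0.242)² = 0.14758 kg m²; centre at d = 0.608 m, so I = I_cm + Md² gives I = 0.14758 + (5.04)(0.608)² = 2.0107 kg m².
Solid disk: I_cm = (1/2)MR² = (1/2)(2.03)(0.201)² = 0.041007 kg m²; centre at d = 0.294 m, so I = I_cm + Md² gives I = 0.041007 + (2.03)(0.294)² = 0.21647 kg m².
Solid cylinder: I_cm = (1/2)MR² = (1/2)(3.96)(0.418)² = 0.34595 kg m²; centre at d = 0.44 m, so I = I_cm + Md² gives I = 0.34595 + (3.96)(0.44)² = 1.1126 kg m².
Total I = 2.0107 + 0.21647 + 1.1126 = 3.3398 kg m².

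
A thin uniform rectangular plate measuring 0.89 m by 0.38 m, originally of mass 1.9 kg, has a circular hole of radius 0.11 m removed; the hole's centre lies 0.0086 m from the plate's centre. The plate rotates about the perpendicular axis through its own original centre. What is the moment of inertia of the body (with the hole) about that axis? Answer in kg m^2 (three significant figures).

Unpierced body about its centre: I₀ = (1/12)M(a²+b²) = (1/12)(1.9)[(0.89)² + (0.38)²] = 0.14828 kg m^2.
The removed disk has mass m = M·πr²/(ab) = (1.9)·π(0.11)²/(0.89·0.38) = 0.21356 kg (same uniform areal density).
Its moment of inertia about the rotation axis (parallel-axis theorem): I_hole = (1/2)mr² + md² = (1/2)(0.21356)(0.11)² + (0.21356)(0.0086)² = 0.0013078 kg m^2.
Treating the hole as negative mass, I = I₀ − I_hole = 0.14828 − 0.0013078 = 0.14697 kg m^2.

0.147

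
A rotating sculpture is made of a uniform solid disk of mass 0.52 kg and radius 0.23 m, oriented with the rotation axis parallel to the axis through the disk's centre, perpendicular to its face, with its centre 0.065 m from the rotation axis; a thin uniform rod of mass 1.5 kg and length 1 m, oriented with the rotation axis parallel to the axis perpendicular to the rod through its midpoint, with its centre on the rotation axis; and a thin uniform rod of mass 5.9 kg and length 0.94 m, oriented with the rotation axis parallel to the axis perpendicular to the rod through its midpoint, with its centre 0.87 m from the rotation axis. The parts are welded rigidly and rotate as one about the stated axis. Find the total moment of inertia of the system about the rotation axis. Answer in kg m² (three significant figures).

5.04

Solid disk: I_cm = (1/2)MR² = (1/2)(0.52)(0.23)² = 0.013754 kg m²; centre at d = 0.065 m, so the parallel axis theorem gives I = 0.013754 + (0.52)(0.065)² = 0.015951 kg m².
Thin rod: I_cm = (1/12)ML² = (1/12)(1.5)(1)² = 0.125 kg m²; axis through the centre, so I = 0.125 kg m².
Thin rod: I_cm = (1/12)ML² = (1/12)(5.9)(0.94)² = 0.43444 kg m²; centre at d = 0.87 m, so the parallel axis theorem gives I = 0.43444 + (5.9)(0.87)² = 4.9001 kg m².
Total I = 0.015951 + 0.125 + 4.9001 = 5.0411 kg m².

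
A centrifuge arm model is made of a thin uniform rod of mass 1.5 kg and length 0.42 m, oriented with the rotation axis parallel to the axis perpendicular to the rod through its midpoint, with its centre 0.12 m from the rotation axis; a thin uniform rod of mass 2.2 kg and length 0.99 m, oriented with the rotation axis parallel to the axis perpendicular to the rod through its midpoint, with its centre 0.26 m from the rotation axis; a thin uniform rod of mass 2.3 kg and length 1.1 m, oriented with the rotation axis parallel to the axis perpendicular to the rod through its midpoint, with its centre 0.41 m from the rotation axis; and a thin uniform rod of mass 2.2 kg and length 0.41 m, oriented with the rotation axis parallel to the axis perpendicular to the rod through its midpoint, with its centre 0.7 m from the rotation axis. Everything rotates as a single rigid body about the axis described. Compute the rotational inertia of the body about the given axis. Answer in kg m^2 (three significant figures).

2.10

Thin rod: I_cm = (1/12)ML² = (1/12)(1.5)(0.42)² = 0.02205 kg m^2; centre at d = 0.12 m, so I = I_cm + Md² gives I = 0.02205 + (1.5)(0.12)² = 0.04365 kg m^2.
Thin rod: I_cm = (1/12)ML² = (1/12)(2.2)(0.99)² = 0.17969 kg m^2; centre at d = 0.26 m, so I = I_cm + Md² gives I = 0.17969 + (2.2)(0.26)² = 0.32841 kg m^2.
Thin rod: I_cm = (1/12)ML² = (1/12)(2.3)(1.1)² = 0.23192 kg m^2; centre at d = 0.41 m, so I = I_cm + Md² gives I = 0.23192 + (2.3)(0.41)² = 0.61855 kg m^2.
Thin rod: I_cm = (1/12)ML² = (1/12)(2.2)(0.41)² = 0.030818 kg m^2; centre at d = 0.7 m, so I = I_cm + Md² gives I = 0.030818 + (2.2)(0.7)² = 1.1088 kg m^2.
Total I = 0.04365 + 0.32841 + 0.61855 + 1.1088 = 2.0994 kg m^2.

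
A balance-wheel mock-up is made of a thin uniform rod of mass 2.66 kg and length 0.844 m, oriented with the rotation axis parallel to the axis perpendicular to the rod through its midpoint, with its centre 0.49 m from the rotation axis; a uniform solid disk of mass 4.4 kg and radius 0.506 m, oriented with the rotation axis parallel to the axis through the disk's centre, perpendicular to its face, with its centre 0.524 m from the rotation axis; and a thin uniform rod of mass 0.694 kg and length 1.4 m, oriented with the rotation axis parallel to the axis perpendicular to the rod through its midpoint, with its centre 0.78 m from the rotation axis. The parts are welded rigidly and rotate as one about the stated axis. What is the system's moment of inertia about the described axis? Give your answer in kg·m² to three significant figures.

3.10

Thin rod: I_cm = (1/12)ML² = (1/12)(2.66)(0.844)² = 0.1579 kg·m²; centre at d = 0.49 m, so the parallel axis theorem gives I = 0.1579 + (2.66)(0.49)² = 0.79657 kg·m².
Solid disk: I_cm = (1/2)MR² = (1/2)(4.4)(0.506)² = 0.56328 kg·m²; centre at d = 0.524 m, so the parallel axis theorem gives I = 0.56328 + (4.4)(0.524)² = 1.7714 kg·m².
Thin rod: I_cm = (1/12)ML² = (1/12)(0.694)(1.4)² = 0.11335 kg·m²; centre at d = 0.78 m, so the parallel axis theorem gives I = 0.11335 + (0.694)(0.78)² = 0.53558 kg·m².
Total I = 0.79657 + 1.7714 + 0.53558 = 3.1036 kg·m².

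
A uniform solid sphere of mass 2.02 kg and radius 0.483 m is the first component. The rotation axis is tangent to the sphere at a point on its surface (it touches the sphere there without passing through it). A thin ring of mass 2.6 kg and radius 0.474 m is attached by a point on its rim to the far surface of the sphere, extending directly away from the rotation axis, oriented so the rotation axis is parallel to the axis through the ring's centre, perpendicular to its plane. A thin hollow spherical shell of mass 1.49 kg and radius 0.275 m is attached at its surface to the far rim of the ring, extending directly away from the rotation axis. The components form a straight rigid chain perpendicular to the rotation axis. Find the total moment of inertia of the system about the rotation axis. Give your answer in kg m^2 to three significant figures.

13.9

Solid sphere: I_cm = (2/5)MR² = (2/5)(2.02)(0.483)² = 0.1885 kg m^2; centre at d = 0.483 m, so I = I_cm + Md² gives I = 0.1885 + (2.02)(0.483)² = 0.65974 kg m^2.
Thin ring: I_cm = MR² = (2.6)(0.474)² = 0.58416 kg m^2; centre at d = 0.483 + 0.483 + 0.474 = 1.44 m, so I = I_cm + Md² gives I = 0.58416 + (2.6)(1.44)² = 5.9755 kg m^2.
Spherical shell: I_cm = (2/3)MR² = (2/3)(1.49)(0.275)² = 0.075121 kg m^2; centre at d = 0.483 + 0.483 + 0.474 + 0.474 + 0.275 = 2.189 m, so I = I_cm + Md² gives I = 0.075121 + (1.49)(2.189)² = 7.2148 kg m^2.
Total I = 0.65974 + 5.9755 + 7.2148 = 13.85 kg m^2.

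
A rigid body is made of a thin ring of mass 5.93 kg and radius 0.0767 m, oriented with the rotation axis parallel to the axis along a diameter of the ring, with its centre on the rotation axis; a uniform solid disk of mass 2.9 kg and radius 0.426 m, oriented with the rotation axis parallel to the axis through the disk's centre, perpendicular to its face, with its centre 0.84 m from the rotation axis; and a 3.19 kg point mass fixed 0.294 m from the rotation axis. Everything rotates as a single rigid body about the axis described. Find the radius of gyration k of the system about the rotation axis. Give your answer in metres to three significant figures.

Thin ring: I_cm = (1/2)MR² = (1/2)(5.93)(0.0767)² = 0.017443 kg·m²; axis through the centre, so I = 0.017443 kg·m².
Solid disk: I_cm = (1/2)MR² = (1/2)(2.9)(0.426)² = 0.26314 kg·m²; centre at d = 0.84 m, so the parallel axis theorem gives I = 0.26314 + (2.9)(0.84)² = 2.3094 kg·m².
Point mass: I_cm = 0; centre at d = 0.294 m, so the parallel axis theorem gives I = 0 + (3.19)(0.294)² = 0.27573 kg·m².
Total I = 2.6026 kg·m²; total mass M = 12.02 kg.
k = √(I/M) = √(2.6026/12.02) = 0.46532 m.

0.465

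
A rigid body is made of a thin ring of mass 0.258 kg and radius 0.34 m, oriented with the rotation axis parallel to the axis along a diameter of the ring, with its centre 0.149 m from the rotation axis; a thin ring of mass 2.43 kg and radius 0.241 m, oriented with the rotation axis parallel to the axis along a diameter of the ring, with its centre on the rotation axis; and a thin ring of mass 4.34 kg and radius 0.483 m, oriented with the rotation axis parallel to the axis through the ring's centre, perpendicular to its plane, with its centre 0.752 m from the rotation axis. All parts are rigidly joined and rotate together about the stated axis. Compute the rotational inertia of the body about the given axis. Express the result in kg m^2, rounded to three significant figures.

Thin ring: I_cm = (1/2)MR² = (1/2)(0.258)(0.34)² = 0.014912 kg m^2; centre at d = 0.149 m, so I = I_cm + Md² gives I = 0.014912 + (0.258)(0.149)² = 0.02064 kg m^2.
Thin ring: I_cm = (1/2)MR² = (1/2)(2.43)(0.241)² = 0.070568 kg m^2; axis through the centre, so I = 0.070568 kg m^2.
Thin ring: I_cm = MR² = (4.34)(0.483)² = 1.0125 kg m^2; centre at d = 0.752 m, so I = I_cm + Md² gives I = 1.0125 + (4.34)(0.752)² = 3.4668 kg m^2.
Total I = 0.02064 + 0.070568 + 3.4668 = 3.558 kg m^2.

3.56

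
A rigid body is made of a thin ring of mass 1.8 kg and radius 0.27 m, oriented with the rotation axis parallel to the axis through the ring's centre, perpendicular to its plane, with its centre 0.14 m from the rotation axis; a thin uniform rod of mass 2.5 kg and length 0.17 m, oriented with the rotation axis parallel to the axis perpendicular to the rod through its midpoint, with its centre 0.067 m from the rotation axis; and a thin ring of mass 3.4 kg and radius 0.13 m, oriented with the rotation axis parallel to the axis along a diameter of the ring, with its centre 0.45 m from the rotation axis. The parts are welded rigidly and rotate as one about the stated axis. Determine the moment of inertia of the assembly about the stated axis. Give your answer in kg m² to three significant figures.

Thin ring: I_cm = MR² = (1.8)(0.27)² = 0.13122 kg m²; centre at d = 0.14 m, so the parallel axis theorem gives I = 0.13122 + (1.8)(0.14)² = 0.1665 kg m².
Thin rod: I_cm = (1/12)ML² = (1/12)(2.5)(0.17)² = 0.0060208 kg m²; centre at d = 0.067 m, so the parallel axis theorem gives I = 0.0060208 + (2.5)(0.067)² = 0.017243 kg m².
Thin ring: I_cm = (1/2)MR² = (1/2)(3.4)(0.13)² = 0.02873 kg m²; centre at d = 0.45 m, so the parallel axis theorem gives I = 0.02873 + (3.4)(0.45)² = 0.71723 kg m².
Total I = 0.1665 + 0.017243 + 0.71723 = 0.90097 kg m².

0.901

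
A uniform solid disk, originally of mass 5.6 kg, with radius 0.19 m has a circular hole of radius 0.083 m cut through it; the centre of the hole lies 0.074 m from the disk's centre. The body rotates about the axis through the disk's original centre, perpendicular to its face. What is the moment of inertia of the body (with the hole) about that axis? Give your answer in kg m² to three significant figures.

0.0915

Unpierced body about its centre: I₀ = (1/2)MR² = (1/2)(5.6)(0.19)² = 0.10108 kg m².
The removed disk has mass m = M·(r/R)² = (5.6)(0.083/0.19)² = 1.0687 kg (same uniform areal density).
Its moment of inertia about the rotation axis (parallel-axis theorem): I_hole = (1/2)mr² + md² = (1/2)(1.0687)(0.083)² + (1.0687)(0.074)² = 0.0095329 kg m².
Treating the hole as negative mass, I = I₀ − I_hole = 0.10108 − 0.0095329 = 0.091547 kg m².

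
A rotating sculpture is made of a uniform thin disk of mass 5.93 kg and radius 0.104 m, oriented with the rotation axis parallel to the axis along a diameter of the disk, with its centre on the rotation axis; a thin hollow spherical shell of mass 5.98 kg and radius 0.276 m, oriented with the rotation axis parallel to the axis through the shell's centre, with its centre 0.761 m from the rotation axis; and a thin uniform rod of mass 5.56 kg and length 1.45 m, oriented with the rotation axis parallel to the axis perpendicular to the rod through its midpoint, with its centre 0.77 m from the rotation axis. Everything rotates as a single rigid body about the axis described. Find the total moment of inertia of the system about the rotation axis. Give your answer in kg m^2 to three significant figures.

8.05

Thin disk: I_cm = (1/4)MR² = (1/4)(5.93)(0.104)² = 0.016035 kg m^2; axis through the centre, so I = 0.016035 kg m^2.
Spherical shell: I_cm = (2/3)MR² = (2/3)(5.98)(0.276)² = 0.30369 kg m^2; centre at d = 0.761 m, so I = I_cm + Md² gives I = 0.30369 + (5.98)(0.761)² = 3.7668 kg m^2.
Thin rod: I_cm = (1/12)ML² = (1/12)(5.56)(1.45)² = 0.97416 kg m^2; centre at d = 0.77 m, so I = I_cm + Md² gives I = 0.97416 + (5.56)(0.77)² = 4.2707 kg m^2.
Total I = 0.016035 + 3.7668 + 4.2707 = 8.0535 kg m^2.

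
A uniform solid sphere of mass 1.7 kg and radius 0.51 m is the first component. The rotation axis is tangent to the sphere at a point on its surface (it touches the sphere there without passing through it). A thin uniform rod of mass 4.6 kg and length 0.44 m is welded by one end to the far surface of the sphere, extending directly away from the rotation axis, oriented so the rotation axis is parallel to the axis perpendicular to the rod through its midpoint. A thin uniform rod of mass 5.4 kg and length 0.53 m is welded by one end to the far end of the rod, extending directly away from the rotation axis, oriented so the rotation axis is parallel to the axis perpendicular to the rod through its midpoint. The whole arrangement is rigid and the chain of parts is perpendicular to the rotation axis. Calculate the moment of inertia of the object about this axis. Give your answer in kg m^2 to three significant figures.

Solid sphere: I_cm = (2/5)MR² = (2/5)(1.7)(0.51)² = 0.17687 kg m^2; centre at d = 0.51 m, so I = I_cm + Md² gives I = 0.17687 + (1.7)(0.51)² = 0.61904 kg m^2.
Thin rod: I_cm = (1/12)ML² = (1/12)(4.6)(0.44)² = 0.074213 kg m^2; centre at d = 0.51 + 0.51 + 0.22 = 1.24 m, so I = I_cm + Md² gives I = 0.074213 + (4.6)(1.24)² = 7.1472 kg m^2.
Thin rod: I_cm = (1/12)ML² = (1/12)(5.4)(0.53)² = 0.12641 kg m^2; centre at d = 0.51 + 0.51 + 0.22 + 0.22 + 0.265 = 1.725 m, so I = I_cm + Md² gives I = 0.12641 + (5.4)(1.725)² = 16.195 kg m^2.
Total I = 0.61904 + 7.1472 + 16.195 = 23.961 kg m^2.

24.0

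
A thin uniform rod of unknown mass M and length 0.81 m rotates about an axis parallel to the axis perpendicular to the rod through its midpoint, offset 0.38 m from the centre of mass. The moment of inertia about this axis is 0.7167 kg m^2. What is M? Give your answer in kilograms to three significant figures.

I = I_cm + Md² = (1/12)ML² + Md² = M·[0.0833333·(0.81)² + (0.38)²] = M·0.19908.
So M = 0.7167 / 0.19908 = 3.6002 kg.

3.60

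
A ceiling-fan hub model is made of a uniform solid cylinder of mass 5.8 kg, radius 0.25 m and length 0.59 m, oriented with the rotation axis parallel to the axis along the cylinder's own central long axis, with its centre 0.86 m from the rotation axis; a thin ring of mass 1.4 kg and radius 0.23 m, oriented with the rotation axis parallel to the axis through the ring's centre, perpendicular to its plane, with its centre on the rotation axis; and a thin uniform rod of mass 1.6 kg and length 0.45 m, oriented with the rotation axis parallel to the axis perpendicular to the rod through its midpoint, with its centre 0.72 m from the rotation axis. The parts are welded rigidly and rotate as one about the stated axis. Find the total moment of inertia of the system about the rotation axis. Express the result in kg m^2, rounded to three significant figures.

5.40

Solid cylinder: I_cm = (1/2)MR² = (1/2)(5.8)(0.25)² = 0.18125 kg m^2; centre at d = 0.86 m, so the parallel axis theorem gives I = 0.18125 + (5.8)(0.86)² = 4.4709 kg m^2.
Thin ring: I_cm = MR² = (1.4)(0.23)² = 0.07406 kg m^2; axis through the centre, so I = 0.07406 kg m^2.
Thin rod: I_cm = (1/12)ML² = (1/12)(1.6)(0.45)² = 0.027 kg m^2; centre at d = 0.72 m, so the parallel axis theorem gives I = 0.027 + (1.6)(0.72)² = 0.85644 kg m^2.
Total I = 4.4709 + 0.07406 + 0.85644 = 5.4014 kg m^2.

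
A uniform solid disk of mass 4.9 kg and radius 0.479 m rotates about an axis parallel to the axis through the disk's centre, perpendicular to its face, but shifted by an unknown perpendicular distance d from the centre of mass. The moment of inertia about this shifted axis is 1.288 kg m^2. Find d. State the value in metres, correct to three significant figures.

0.385

About the centre-of-mass axis, I_cm = (1/2)MR² = (1/2)(4.9)(0.479)² = 0.56213 kg m^2.
Parallel axis theorem: I = I_cm + Md², so Md² = 1.288 − 0.56213 = 0.72587 kg m^2.
d = √(0.72587 / 4.9) = 0.38489 m.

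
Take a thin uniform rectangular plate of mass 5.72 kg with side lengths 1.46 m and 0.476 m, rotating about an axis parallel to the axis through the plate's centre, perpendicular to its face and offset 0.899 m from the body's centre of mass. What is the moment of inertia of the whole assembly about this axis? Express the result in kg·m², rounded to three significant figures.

I_cm = (1/12)M(a²+b²) = (1/12)(5.72)[(1.46)² + (0.476)²] = 1.1241 kg·m²; centre at d = 0.899 m, so I = I_cm + Md² gives I = 1.1241 + (5.72)(0.899)² = 5.747 kg·m².

5.75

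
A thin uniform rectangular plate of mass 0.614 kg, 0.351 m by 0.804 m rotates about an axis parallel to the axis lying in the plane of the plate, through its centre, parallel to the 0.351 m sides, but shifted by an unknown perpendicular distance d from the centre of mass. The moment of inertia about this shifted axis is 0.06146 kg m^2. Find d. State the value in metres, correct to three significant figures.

About the centre-of-mass axis, I_cm = (1/12)Mb² = (1/12)(0.614)(0.804)² = 0.033075 kg m^2.
Parallel axis theorem: I = I_cm + Md², so Md² = 0.06146 − 0.033075 = 0.028385 kg m^2.
d = √(0.028385 / 0.614) = 0.21501 m.

0.215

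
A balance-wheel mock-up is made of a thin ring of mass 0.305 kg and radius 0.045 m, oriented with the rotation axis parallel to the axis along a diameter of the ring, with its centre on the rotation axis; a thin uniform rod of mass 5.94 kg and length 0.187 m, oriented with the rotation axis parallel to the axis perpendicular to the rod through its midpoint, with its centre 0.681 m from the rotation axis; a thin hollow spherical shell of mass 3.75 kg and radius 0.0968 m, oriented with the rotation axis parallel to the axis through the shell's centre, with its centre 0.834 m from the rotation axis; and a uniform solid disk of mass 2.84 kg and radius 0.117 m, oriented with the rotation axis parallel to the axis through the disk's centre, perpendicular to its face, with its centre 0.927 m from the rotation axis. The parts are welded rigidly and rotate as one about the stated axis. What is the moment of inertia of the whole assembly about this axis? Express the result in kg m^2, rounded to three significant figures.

7.86

Thin ring: I_cm = (1/2)MR² = (1/2)(0.305)(0.045)² = 0.00030881 kg m^2; axis through the centre, so I = 0.00030881 kg m^2.
Thin rod: I_cm = (1/12)ML² = (1/12)(5.94)(0.187)² = 0.01731 kg m^2; centre at d = 0.681 m, so I = I_cm + Md² gives I = 0.01731 + (5.94)(0.681)² = 2.772 kg m^2.
Spherical shell: I_cm = (2/3)MR² = (2/3)(3.75)(0.0968)² = 0.023426 kg m^2; centre at d = 0.834 m, so I = I_cm + Md² gives I = 0.023426 + (3.75)(0.834)² = 2.6318 kg m^2.
Solid disk: I_cm = (1/2)MR² = (1/2)(2.84)(0.117)² = 0.019438 kg m^2; centre at d = 0.927 m, so I = I_cm + Md² gives I = 0.019438 + (2.84)(0.927)² = 2.4599 kg m^2.
Total I = 0.00030881 + 2.772 + 2.6318 + 2.4599 = 7.8641 kg m^2.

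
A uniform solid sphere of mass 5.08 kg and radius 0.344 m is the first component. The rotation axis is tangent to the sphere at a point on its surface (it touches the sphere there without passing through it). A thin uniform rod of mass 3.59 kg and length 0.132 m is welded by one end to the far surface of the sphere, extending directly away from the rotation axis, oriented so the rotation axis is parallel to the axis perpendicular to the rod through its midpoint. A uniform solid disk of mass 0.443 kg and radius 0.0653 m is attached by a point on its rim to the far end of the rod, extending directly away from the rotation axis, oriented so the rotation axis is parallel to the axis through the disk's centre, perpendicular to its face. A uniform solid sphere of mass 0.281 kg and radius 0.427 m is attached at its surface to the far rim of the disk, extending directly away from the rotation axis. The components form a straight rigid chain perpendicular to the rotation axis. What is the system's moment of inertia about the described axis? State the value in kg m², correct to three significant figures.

3.79

Solid sphere: I_cm = (2/5)MR² = (2/5)(5.08)(0.344)² = 0.24046 kg m²; centre at d = 0.344 m, so the parallel axis theorem gives I = 0.24046 + (5.08)(0.344)² = 0.84161 kg m².
Thin rod: I_cm = (1/12)ML² = (1/12)(3.59)(0.132)² = 0.0052127 kg m²; centre at d = 0.344 + 0.344 + 0.066 = 0.754 m, so the parallel axis theorem gives I = 0.0052127 + (3.59)(0.754)² = 2.0462 kg m².
Solid disk: I_cm = (1/2)MR² = (1/2)(0.443)(0.0653)² = 0.0009445 kg m²; centre at d = 0.344 + 0.344 + 0.066 + 0.066 + 0.0653 = 0.8853 m, so the parallel axis theorem gives I = 0.0009445 + (0.443)(0.8853)² = 0.34815 kg m².
Solid sphere: I_cm = (2/5)MR² = (2/5)(0.281)(0.427)² = 0.020494 kg m²; centre at d = 0.344 + 0.344 + 0.066 + 0.066 + 0.0653 + 0.0653 + 0.427 = 1.3776 m, so the parallel axis theorem gives I = 0.020494 + (0.281)(1.3776)² = 0.55377 kg m².
Total I = 0.84161 + 2.0462 + 0.34815 + 0.55377 = 3.7897 kg m².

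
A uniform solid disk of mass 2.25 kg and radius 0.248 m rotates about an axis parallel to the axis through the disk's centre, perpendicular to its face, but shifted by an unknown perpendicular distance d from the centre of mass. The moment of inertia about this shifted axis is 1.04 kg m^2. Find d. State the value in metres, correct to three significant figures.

About the centre-of-mass axis, I_cm = (1/2)MR² = (1/2)(2.25)(0.248)² = 0.069192 kg m^2.
Parallel axis theorem: I = I_cm + Md², so Md² = 1.04 − 0.069192 = 0.97081 kg m^2.
d = √(0.97081 / 2.25) = 0.65686 m.

0.657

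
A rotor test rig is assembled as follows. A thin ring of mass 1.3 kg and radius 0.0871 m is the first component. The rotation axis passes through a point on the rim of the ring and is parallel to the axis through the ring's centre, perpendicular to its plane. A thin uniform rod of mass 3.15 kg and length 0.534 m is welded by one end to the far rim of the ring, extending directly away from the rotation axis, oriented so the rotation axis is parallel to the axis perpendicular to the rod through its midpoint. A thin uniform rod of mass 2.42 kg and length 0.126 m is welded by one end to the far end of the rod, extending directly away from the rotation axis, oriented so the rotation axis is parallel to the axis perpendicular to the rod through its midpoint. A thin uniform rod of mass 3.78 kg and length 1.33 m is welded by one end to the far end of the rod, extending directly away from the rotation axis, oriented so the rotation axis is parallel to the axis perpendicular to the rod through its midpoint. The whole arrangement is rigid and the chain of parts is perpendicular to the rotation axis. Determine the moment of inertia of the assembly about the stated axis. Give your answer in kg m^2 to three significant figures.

11.2

Thin ring: I_cm = MR² = (1.3)(0.0871)² = 0.0098623 kg m^2; centre at d = 0.0871 m, so I = I_cm + Md² gives I = 0.0098623 + (1.3)(0.0871)² = 0.019725 kg m^2.
Thin rod: I_cm = (1/12)ML² = (1/12)(3.15)(0.534)² = 0.074853 kg m^2; centre at d = 0.0871 + 0.0871 + 0.267 = 0.4412 m, so I = I_cm + Md² gives I = 0.074853 + (3.15)(0.4412)² = 0.68802 kg m^2.
Thin rod: I_cm = (1/12)ML² = (1/12)(2.42)(0.126)² = 0.0032017 kg m^2; centre at d = 0.0871 + 0.0871 + 0.267 + 0.267 + 0.063 = 0.7712 m, so I = I_cm + Md² gives I = 0.0032017 + (2.42)(0.7712)² = 1.4425 kg m^2.
Thin rod: I_cm = (1/12)ML² = (1/12)(3.78)(1.33)² = 0.5572 kg m^2; centre at d = 0.0871 + 0.0871 + 0.267 + 0.267 + 0.063 + 0.063 + 0.665 = 1.4992 m, so I = I_cm + Md² gives I = 0.5572 + (3.78)(1.4992)² = 9.0531 kg m^2.
Total I = 0.019725 + 0.68802 + 1.4425 + 9.0531 = 11.203 kg m^2.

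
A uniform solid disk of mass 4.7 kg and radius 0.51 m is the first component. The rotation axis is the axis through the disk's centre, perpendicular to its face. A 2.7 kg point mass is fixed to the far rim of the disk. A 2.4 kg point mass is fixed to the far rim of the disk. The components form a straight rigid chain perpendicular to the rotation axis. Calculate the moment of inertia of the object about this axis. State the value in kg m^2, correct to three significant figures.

1.94

Solid disk: I_cm = (1/2)MR² = (1/2)(4.7)(0.51)² = 0.61123 kg m^2; axis through the centre, so I = 0.61123 kg m^2.
Point mass: I_cm = 0; centre at d = 0.51 m, so I = I_cm + Md² gives I = 0 + (2.7)(0.51)² = 0.70227 kg m^2.
Point mass: I_cm = 0; centre at d = 0.51 m, so I = I_cm + Md² gives I = 0 + (2.4)(0.51)² = 0.62424 kg m^2.
Total I = 0.61123 + 0.70227 + 0.62424 = 1.9377 kg m^2.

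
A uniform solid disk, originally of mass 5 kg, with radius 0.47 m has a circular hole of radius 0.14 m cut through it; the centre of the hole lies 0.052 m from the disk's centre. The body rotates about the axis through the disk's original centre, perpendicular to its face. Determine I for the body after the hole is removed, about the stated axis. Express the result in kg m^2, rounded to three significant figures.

Unpierced body about its centre: I₀ = (1/2)MR² = (1/2)(5)(0.47)² = 0.55225 kg m^2.
The removed disk has mass m = M·(r/R)² = (5)(0.14/0.47)² = 0.44364 kg (same uniform areal density).
Its moment of inertia about the rotation axis (parallel-axis theorem): I_hole = (1/2)mr² + md² = (1/2)(0.44364)(0.14)² + (0.44364)(0.052)² = 0.0055473 kg m^2.
Treating the hole as negative mass, I = I₀ − I_hole = 0.55225 − 0.0055473 = 0.5467 kg m^2.

0.547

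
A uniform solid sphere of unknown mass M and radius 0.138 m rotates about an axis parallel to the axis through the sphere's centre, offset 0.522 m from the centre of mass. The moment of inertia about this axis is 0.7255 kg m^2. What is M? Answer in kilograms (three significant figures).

2.59

I = I_cm + Md² = (2/5)MR² + Md² = M·[0.4·(0.138)² + (0.522)²] = M·0.2801.
So M = 0.7255 / 0.2801 = 2.5901 kg.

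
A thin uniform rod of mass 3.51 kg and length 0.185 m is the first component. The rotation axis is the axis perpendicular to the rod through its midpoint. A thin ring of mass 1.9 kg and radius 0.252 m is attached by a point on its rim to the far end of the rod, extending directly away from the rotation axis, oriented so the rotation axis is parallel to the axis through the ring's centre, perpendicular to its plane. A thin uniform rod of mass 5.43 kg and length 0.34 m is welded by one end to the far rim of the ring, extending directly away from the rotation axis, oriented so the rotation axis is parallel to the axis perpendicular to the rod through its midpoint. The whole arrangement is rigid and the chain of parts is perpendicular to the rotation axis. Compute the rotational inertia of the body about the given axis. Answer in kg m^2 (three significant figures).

Thin rod: I_cm = (1/12)ML² = (1/12)(3.51)(0.185)² = 0.010011 kg m^2; axis through the centre, so I = 0.010011 kg m^2.
Thin ring: I_cm = MR² = (1.9)(0.252)² = 0.12066 kg m^2; centre at d = 0.0925 + 0.252 = 0.3445 m, so I = I_cm + Md² gives I = 0.12066 + (1.9)(0.3445)² = 0.34615 kg m^2.
Thin rod: I_cm = (1/12)ML² = (1/12)(5.43)(0.34)² = 0.052309 kg m^2; centre at d = 0.0925 + 0.252 + 0.252 + 0.17 = 0.7665 m, so I = I_cm + Md² gives I = 0.052309 + (5.43)(0.7665)² = 3.2426 kg m^2.
Total I = 0.010011 + 0.34615 + 3.2426 = 3.5987 kg m^2.

3.60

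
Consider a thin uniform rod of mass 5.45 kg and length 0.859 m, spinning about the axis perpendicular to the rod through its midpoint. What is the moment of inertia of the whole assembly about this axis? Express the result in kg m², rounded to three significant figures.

I_cm = (1/12)ML² = (1/12)(5.45)(0.859)² = 0.33512 kg m²; axis through the centre, so I = 0.33512 kg m².

0.335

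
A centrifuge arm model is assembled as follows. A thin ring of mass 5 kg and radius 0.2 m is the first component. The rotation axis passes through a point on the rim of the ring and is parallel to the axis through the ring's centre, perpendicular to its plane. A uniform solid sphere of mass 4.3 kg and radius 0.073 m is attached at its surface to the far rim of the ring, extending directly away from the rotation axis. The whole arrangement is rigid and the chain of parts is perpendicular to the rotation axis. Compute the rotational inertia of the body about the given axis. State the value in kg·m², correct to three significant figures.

Thin ring: I_cm = MR² = (5)(0.2)² = 0.2 kg·m²; centre at d = 0.2 m, so I = I_cm + Md² gives I = 0.2 + (5)(0.2)² = 0.4 kg·m².
Solid sphere: I_cm = (2/5)MR² = (2/5)(4.3)(0.073)² = 0.0091659 kg·m²; centre at d = 0.2 + 0.2 + 0.073 = 0.473 m, so I = I_cm + Md² gives I = 0.0091659 + (4.3)(0.473)² = 0.9712 kg·m².
Total I = 0.4 + 0.9712 = 1.3712 kg·m².

1.37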